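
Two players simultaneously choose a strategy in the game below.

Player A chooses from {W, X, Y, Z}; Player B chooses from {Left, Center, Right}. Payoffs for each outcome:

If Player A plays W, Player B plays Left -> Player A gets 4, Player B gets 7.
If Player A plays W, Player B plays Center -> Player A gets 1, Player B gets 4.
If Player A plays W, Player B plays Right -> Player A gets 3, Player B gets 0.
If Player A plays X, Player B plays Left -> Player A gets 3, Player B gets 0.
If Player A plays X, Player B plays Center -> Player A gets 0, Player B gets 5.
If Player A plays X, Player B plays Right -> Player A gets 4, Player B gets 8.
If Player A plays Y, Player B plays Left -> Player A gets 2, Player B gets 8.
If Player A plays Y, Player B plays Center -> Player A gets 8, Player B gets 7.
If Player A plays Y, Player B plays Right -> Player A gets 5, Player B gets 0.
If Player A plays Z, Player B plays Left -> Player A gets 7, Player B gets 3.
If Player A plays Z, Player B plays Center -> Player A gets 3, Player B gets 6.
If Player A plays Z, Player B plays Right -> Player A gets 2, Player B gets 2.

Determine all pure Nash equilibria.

(W, Left): Player A can switch to Z (4 → 7). Not NE.
(W, Center): Player A can switch to Y (1 → 8). Not NE.
(W, Right): Player A can switch to X (3 → 4). Not NE.
(X, Left): Player A can switch to W (3 → 4). Not NE.
(X, Center): Player A can switch to W (0 → 1). Not NE.
(X, Right): Player A can switch to Y (4 → 5). Not NE.
(The remaining 6 profiles each have a profitable deviation by the same check.)

none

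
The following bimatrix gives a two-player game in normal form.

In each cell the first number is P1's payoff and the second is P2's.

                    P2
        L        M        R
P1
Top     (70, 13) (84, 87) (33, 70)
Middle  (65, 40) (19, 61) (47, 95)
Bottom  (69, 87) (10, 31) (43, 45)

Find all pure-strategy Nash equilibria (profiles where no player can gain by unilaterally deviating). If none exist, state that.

The pure Nash equilibria are (Top, M), (Middle, R).

For each player, find the best response to each opponent profile; mutual best responses are the pure NE.
P1 against L: payoffs 70, 65, 69 → best response Top.
P1 against M: payoffs 84, 19, 10 → best response Top.
P1 against R: payoffs 33, 47, 43 → best response Middle.
P2 against Top: payoffs 13, 87, 70 → best response M.
P2 against Middle: payoffs 40, 61, 95 → best response R.
P2 against Bottom: payoffs 87, 31, 45 → best response L.
Mutual best responses: (Top, M); (Middle, R).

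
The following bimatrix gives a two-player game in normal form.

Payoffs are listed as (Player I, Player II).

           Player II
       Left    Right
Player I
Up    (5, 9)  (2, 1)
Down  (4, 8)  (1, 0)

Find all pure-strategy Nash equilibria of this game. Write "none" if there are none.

Pure NE: (Up, Left)

(Up, Left): Player I gets 5, best alternative 4; Player II gets 9, best alternative 1. No profitable deviation — NE.
(Up, Right): Player II can switch to Left (1 → 9). Not NE.
(Down, Left): Player I can switch to Up (4 → 5). Not NE.
(Down, Right): Player I can switch to Up (1 → 2). Not NE.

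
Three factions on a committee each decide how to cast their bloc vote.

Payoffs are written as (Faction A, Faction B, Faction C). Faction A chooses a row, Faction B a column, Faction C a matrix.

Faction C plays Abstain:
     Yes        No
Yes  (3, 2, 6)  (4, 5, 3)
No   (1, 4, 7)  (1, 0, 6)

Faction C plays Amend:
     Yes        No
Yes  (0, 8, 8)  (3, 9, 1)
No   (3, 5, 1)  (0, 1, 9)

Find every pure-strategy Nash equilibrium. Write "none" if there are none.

Pure NE: (Yes, No, Abstain)

Check each profile: it is a Nash equilibrium iff no player can strictly gain by switching unilaterally.
(Yes, Yes, Abstain): Faction B can switch to No (2 → 5). Not NE.
(Yes, Yes, Amend): Faction A can switch to No (0 → 3). Not NE.
(Yes, No, Abstain): Faction A gets 4, best alternative 1; Faction B gets 5, best alternative 2; Faction C gets 3, best alternative 1. No profitable deviation — NE.
(Yes, No, Amend): Faction C can switch to Abstain (1 → 3). Not NE.
(No, Yes, Abstain): Faction A can switch to Yes (1 → 3). Not NE.
(No, Yes, Amend): Faction C can switch to Abstain (1 → 7). Not NE.
(No, No, Abstain): Faction A can switch to Yes (1 → 4). Not NE.
(No, No, Amend): Faction A can switch to Yes (0 → 3). Not NE.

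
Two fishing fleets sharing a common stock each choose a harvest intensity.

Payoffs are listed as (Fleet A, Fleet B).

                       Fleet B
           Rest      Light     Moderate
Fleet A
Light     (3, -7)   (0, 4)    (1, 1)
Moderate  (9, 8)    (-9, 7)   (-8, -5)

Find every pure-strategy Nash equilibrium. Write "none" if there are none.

Fleet A against Rest: payoffs 3, 9 → best response Moderate.
Fleet A against Light: payoffs 0, -9 → best response Light.
Fleet A against Moderate: payoffs 1, -8 → best response Light.
Fleet B against Light: payoffs -7, 4, 1 → best response Light.
Fleet B against Moderate: payoffs 8, 7, -5 → best response Rest.
Mutual best responses: (Light, Light); (Moderate, Rest).

Pure-strategy Nash equilibria: (Light, Light) and (Moderate, Rest)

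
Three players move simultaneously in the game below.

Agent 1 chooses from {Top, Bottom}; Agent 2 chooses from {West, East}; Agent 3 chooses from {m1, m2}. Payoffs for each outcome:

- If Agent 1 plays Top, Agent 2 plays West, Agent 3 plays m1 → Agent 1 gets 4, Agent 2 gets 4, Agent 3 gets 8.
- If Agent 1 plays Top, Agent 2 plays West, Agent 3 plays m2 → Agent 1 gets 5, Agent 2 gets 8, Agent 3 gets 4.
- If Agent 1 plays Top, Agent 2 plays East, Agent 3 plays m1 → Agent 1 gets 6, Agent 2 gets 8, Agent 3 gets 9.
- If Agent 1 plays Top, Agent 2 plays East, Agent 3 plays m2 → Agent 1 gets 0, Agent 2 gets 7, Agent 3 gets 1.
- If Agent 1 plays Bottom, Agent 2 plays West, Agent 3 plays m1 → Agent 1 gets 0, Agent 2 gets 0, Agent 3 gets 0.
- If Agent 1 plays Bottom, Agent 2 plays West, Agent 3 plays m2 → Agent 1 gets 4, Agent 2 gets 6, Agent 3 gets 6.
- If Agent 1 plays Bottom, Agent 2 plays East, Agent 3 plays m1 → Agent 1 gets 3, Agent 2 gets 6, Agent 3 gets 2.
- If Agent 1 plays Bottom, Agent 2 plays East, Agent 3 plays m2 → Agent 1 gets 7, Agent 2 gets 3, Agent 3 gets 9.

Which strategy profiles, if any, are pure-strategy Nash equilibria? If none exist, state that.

Agent 1 against (West, m1): payoffs 4, 0 → best response Top.
Agent 1 against (West, m2): payoffs 5, 4 → best response Top.
Agent 1 against (East, m1): payoffs 6, 3 → best response Top.
Agent 1 against (East, m2): payoffs 0, 7 → best response Bottom.
Agent 2 against (Top, m1): payoffs 4, 8 → best response East.
Agent 2 against (Top, m2): payoffs 8, 7 → best response West.
Agent 2 against (Bottom, m1): payoffs 0, 6 → best response East.
Agent 2 against (Bottom, m2): payoffs 6, 3 → best response West.
Agent 3 against (Top, West): payoffs 8, 4 → best response m1.
Agent 3 against (Top, East): payoffs 9, 1 → best response m1.
Agent 3 against (Bottom, West): payoffs 0, 6 → best response m2.
Agent 3 against (Bottom, East): payoffs 2, 9 → best response m2.
Mutual best responses: (Top, East, m1).

Pure NE: (Top, East, m1)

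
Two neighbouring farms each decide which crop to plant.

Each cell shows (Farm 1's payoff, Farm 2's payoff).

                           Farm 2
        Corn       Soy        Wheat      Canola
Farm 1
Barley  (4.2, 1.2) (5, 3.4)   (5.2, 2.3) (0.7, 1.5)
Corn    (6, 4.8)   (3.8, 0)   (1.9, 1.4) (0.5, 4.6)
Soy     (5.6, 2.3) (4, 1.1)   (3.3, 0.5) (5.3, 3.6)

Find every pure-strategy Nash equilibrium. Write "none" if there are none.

Pure-strategy Nash equilibria: (Barley, Soy), (Corn, Corn), (Soy, Canola)

Farm 1 against Corn: payoffs 4.2, 6, 5.6 → best response Corn.
Farm 1 against Soy: payoffs 5, 3.8, 4 → best response Barley.
Farm 1 against Wheat: payoffs 5.2, 1.9, 3.3 → best response Barley.
Farm 1 against Canola: payoffs 0.7, 0.5, 5.3 → best response Soy.
Farm 2 against Barley: payoffs 1.2, 3.4, 2.3, 1.5 → best response Soy.
Farm 2 against Corn: payoffs 4.8, 0, 1.4, 4.6 → best response Corn.
Farm 2 against Soy: payoffs 2.3, 1.1, 0.5, 3.6 → best response Canola.
Mutual best responses: (Barley, Soy); (Corn, Corn); (Soy, Canola).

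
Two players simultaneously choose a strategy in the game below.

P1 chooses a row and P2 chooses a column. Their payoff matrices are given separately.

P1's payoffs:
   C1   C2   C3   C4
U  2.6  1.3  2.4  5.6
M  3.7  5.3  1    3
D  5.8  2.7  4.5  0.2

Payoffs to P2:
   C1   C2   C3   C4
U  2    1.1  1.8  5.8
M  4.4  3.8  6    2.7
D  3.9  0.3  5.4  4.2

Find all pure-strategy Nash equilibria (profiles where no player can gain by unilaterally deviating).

For each player, find the best response to each opponent profile; mutual best responses are the pure NE.
P1 against C1: payoffs 2.6, 3.7, 5.8 → best response D.
P1 against C2: payoffs 1.3, 5.3, 2.7 → best response M.
P1 against C3: payoffs 2.4, 1, 4.5 → best response D.
P1 against C4: payoffs 5.6, 3, 0.2 → best response U.
P2 against U: payoffs 2, 1.1, 1.8, 5.8 → best response C4.
P2 against M: payoffs 4.4, 3.8, 6, 2.7 → best response C3.
P2 against D: payoffs 3.9, 0.3, 5.4, 4.2 → best response C3.
Mutual best responses: (U, C4); (D, C3).

The pure Nash equilibria are (U, C4) and (D, C3).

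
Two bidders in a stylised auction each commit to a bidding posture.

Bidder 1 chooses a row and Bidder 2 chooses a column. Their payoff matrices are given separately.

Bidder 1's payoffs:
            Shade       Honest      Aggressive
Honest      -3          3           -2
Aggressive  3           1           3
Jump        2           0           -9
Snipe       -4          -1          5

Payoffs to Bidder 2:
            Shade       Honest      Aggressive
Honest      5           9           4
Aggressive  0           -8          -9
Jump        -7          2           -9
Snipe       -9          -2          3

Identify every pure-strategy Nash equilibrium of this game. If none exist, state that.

Mark each player's best response to every combination of opponents' strategies; a profile where every player is best-responding is a pure Nash equilibrium.
Bidder 1 against Shade: payoffs -3, 3, 2, -4 → best response Aggressive.
Bidder 1 against Honest: payoffs 3, 1, 0, -1 → best response Honest.
Bidder 1 against Aggressive: payoffs -2, 3, -9, 5 → best response Snipe.
Bidder 2 against Honest: payoffs 5, 9, 4 → best response Honest.
Bidder 2 against Aggressive: payoffs 0, -8, -9 → best response Shade.
Bidder 2 against Jump: payoffs -7, 2, -9 → best response Honest.
Bidder 2 against Snipe: payoffs -9, -2, 3 → best response Aggressive.
Mutual best responses: (Honest, Honest); (Aggressive, Shade); (Snipe, Aggressive).

The pure Nash equilibria are (Honest, Honest); (Aggressive, Shade); (Snipe, Aggressive).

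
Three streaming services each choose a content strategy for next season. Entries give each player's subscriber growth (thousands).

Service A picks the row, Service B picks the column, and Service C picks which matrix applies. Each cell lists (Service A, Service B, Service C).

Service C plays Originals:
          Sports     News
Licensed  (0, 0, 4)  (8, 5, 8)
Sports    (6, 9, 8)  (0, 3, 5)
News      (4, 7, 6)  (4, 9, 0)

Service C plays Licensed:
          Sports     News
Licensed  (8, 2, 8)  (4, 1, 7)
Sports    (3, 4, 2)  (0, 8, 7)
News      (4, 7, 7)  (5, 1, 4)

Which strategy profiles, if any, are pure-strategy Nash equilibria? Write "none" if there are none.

Service A against (Sports, Originals): payoffs 0, 6, 4 → best response Sports.
Service A against (Sports, Licensed): payoffs 8, 3, 4 → best response Licensed.
Service A against (News, Originals): payoffs 8, 0, 4 → best response Licensed.
Service A against (News, Licensed): payoffs 4, 0, 5 → best response News.
Service B against (Licensed, Originals): payoffs 0, 5 → best response News.
Service B against (Licensed, Licensed): payoffs 2, 1 → best response Sports.
Service B against (Sports, Originals): payoffs 9, 3 → best response Sports.
Service B against (Sports, Licensed): payoffs 4, 8 → best response News.
Service B against (News, Originals): payoffs 7, 9 → best response News.
Service B against (News, Licensed): payoffs 7, 1 → best response Sports.
Service C against (Licensed, Sports): payoffs 4, 8 → best response Licensed.
Service C against (Licensed, News): payoffs 8, 7 → best response Originals.
Service C against (Sports, Sports): payoffs 8, 2 → best response Originals.
Service C against (Sports, News): payoffs 5, 7 → best response Licensed.
Service C against (News, Sports): payoffs 6, 7 → best response Licensed.
Service C against (News, News): payoffs 0, 4 → best response Licensed.
Mutual best responses: (Licensed, Sports, Licensed); (Licensed, News, Originals); (Sports, Sports, Originals).

Pure-strategy Nash equilibria: (Licensed, Sports, Licensed); (Licensed, News, Originals); (Sports, Sports, Originals)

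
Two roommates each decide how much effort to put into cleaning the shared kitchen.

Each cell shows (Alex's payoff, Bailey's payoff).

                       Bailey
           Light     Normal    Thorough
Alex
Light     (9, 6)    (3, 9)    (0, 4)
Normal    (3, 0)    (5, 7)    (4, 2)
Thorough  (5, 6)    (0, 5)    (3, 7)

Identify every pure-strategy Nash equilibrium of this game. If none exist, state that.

(Normal, Normal)

(Light, Light): Bailey can switch to Normal (6 → 9). Not NE.
(Light, Normal): Alex can switch to Normal (3 → 5). Not NE.
(Light, Thorough): Alex can switch to Normal (0 → 4). Not NE.
(Normal, Light): Alex can switch to Light (3 → 9). Not NE.
(Normal, Normal): Alex gets 5, best alternative 3; Bailey gets 7, best alternative 2. No profitable deviation — NE.
(Normal, Thorough): Bailey can switch to Normal (2 → 7). Not NE.
(Thorough, Light): Alex can switch to Light (5 → 9). Not NE.
(The remaining 2 profiles each have a profitable deviation by the same check.)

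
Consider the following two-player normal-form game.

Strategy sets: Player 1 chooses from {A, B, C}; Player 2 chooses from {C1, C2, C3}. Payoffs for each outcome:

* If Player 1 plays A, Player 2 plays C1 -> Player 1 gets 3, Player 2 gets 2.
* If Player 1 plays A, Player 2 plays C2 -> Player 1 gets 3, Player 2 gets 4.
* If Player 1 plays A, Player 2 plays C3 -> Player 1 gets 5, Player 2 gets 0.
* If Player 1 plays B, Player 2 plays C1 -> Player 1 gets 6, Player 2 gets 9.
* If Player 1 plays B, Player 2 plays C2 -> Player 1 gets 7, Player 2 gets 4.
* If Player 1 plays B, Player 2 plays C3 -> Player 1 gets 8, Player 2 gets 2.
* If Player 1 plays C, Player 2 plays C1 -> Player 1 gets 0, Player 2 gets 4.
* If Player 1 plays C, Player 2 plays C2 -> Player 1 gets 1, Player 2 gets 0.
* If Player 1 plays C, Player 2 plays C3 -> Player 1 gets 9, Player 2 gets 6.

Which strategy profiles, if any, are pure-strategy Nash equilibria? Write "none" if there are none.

(B, C1); (C, C3)

Player 1 against C1: payoffs 3, 6, 0 → best response B.
Player 1 against C2: payoffs 3, 7, 1 → best response B.
Player 1 against C3: payoffs 5, 8, 9 → best response C.
Player 2 against A: payoffs 2, 4, 0 → best response C2.
Player 2 against B: payoffs 9, 4, 2 → best response C1.
Player 2 against C: payoffs 4, 0, 6 → best response C3.
Mutual best responses: (B, C1); (C, C3).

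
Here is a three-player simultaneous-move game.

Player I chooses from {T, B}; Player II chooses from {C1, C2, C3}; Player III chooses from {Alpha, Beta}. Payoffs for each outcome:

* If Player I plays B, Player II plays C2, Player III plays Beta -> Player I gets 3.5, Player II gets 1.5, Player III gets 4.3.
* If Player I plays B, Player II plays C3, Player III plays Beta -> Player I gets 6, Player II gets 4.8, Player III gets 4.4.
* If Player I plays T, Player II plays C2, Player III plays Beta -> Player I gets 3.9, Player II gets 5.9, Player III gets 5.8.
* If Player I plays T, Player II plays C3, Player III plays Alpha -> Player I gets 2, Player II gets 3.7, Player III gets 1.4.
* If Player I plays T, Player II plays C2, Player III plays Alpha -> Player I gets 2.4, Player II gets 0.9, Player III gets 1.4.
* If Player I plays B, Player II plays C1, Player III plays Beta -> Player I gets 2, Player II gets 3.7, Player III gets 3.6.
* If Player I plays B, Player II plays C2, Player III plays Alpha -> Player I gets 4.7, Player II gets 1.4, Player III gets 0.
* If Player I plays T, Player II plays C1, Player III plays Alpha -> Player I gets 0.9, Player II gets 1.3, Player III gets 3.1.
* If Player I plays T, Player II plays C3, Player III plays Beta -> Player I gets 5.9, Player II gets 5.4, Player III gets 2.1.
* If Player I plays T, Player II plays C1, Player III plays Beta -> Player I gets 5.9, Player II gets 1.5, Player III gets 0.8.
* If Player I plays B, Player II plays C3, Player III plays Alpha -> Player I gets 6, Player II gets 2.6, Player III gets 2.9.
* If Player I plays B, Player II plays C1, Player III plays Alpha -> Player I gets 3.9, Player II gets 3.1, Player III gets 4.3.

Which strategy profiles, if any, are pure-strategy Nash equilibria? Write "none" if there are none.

Player I against (C1, Alpha): payoffs 0.9, 3.9 → best response B.
Player I against (C1, Beta): payoffs 5.9, 2 → best response T.
Player I against (C2, Alpha): payoffs 2.4, 4.7 → best response B.
Player I against (C2, Beta): payoffs 3.9, 3.5 → best response T.
Player I against (C3, Alpha): payoffs 2, 6 → best response B.
Player I against (C3, Beta): payoffs 5.9, 6 → best response B.
Player II against (T, Alpha): payoffs 1.3, 0.9, 3.7 → best response C3.
Player II against (T, Beta): payoffs 1.5, 5.9, 5.4 → best response C2.
Player II against (B, Alpha): payoffs 3.1, 1.4, 2.6 → best response C1.
Player II against (B, Beta): payoffs 3.7, 1.5, 4.8 → best response C3.
Player III against (T, C1): payoffs 3.1, 0.8 → best response Alpha.
Player III against (T, C2): payoffs 1.4, 5.8 → best response Beta.
Player III against (T, C3): payoffs 1.4, 2.1 → best response Beta.
Player III against (B, C1): payoffs 4.3, 3.6 → best response Alpha.
Player III against (B, C2): payoffs 0, 4.3 → best response Beta.
Player III against (B, C3): payoffs 2.9, 4.4 → best response Beta.
Mutual best responses: (T, C2, Beta); (B, C1, Alpha); (B, C3, Beta).

Pure-strategy Nash equilibria: (T, C2, Beta); (B, C1, Alpha); (B, C3, Beta)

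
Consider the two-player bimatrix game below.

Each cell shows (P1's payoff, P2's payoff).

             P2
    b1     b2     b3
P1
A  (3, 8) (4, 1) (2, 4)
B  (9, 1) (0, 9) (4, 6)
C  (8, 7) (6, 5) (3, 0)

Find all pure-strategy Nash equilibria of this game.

This game has no pure Nash equilibrium.

(A, b1): P1 can switch to B (3 → 9). Not NE.
(A, b2): P1 can switch to C (4 → 6). Not NE.
(A, b3): P1 can switch to B (2 → 4). Not NE.
(B, b1): P2 can switch to b2 (1 → 9). Not NE.
(B, b2): P1 can switch to A (0 → 4). Not NE.
(B, b3): P2 can switch to b2 (6 → 9). Not NE.
(C, b1): P1 can switch to B (8 → 9). Not NE.
(C, b2): P2 can switch to b1 (5 → 7). Not NE.
(The remaining 1 profile has a profitable deviation by the same check.)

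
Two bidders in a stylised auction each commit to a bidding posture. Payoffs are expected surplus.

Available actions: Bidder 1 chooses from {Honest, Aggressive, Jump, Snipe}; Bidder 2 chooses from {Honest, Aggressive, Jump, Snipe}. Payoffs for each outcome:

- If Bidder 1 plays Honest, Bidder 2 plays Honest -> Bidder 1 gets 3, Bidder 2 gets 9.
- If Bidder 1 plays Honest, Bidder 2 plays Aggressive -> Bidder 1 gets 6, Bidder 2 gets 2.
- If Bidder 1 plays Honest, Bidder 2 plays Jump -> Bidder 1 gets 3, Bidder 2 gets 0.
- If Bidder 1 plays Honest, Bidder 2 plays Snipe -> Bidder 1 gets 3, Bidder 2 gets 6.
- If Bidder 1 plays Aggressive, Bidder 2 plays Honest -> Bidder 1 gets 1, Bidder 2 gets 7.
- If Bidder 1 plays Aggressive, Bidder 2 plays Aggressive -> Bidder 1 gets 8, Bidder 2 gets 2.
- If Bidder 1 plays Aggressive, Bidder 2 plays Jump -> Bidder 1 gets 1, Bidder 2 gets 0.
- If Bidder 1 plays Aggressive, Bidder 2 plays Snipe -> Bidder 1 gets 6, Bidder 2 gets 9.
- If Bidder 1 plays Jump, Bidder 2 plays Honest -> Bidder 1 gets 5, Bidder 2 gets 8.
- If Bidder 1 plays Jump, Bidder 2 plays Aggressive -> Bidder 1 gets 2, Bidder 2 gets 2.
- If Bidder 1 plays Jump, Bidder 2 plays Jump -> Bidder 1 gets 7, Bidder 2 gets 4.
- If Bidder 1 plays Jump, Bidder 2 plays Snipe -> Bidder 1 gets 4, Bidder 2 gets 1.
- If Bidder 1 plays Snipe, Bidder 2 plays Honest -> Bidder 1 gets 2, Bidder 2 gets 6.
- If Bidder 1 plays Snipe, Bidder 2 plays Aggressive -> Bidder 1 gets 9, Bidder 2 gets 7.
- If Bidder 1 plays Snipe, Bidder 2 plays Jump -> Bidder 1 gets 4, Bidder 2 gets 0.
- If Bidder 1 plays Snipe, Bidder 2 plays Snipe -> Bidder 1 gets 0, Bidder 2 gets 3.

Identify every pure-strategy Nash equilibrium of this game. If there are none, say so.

Pure-strategy Nash equilibria: (Aggressive, Snipe); (Jump, Honest); (Snipe, Aggressive)

Bidder 1 against Honest: payoffs 3, 1, 5, 2 → best response Jump.
Bidder 1 against Aggressive: payoffs 6, 8, 2, 9 → best response Snipe.
Bidder 1 against Jump: payoffs 3, 1, 7, 4 → best response Jump.
Bidder 1 against Snipe: payoffs 3, 6, 4, 0 → best response Aggressive.
Bidder 2 against Honest: payoffs 9, 2, 0, 6 → best response Honest.
Bidder 2 against Aggressive: payoffs 7, 2, 0, 9 → best response Snipe.
Bidder 2 against Jump: payoffs 8, 2, 4, 1 → best response Honest.
Bidder 2 against Snipe: payoffs 6, 7, 0, 3 → best response Aggressive.
Mutual best responses: (Aggressive, Snipe); (Jump, Honest); (Snipe, Aggressive).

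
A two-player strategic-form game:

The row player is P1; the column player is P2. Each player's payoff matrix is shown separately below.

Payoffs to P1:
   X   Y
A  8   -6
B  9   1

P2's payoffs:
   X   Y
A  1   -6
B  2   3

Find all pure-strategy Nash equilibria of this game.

The unique pure-strategy Nash equilibrium is (B, Y).

Mark each player's best response to every combination of opponents' strategies; a profile where every player is best-responding is a pure Nash equilibrium.
P1 against X: payoffs 8, 9 → best response B.
P1 against Y: payoffs -6, 1 → best response B.
P2 against A: payoffs 1, -6 → best response X.
P2 against B: payoffs 2, 3 → best response Y.
Mutual best responses: (B, Y).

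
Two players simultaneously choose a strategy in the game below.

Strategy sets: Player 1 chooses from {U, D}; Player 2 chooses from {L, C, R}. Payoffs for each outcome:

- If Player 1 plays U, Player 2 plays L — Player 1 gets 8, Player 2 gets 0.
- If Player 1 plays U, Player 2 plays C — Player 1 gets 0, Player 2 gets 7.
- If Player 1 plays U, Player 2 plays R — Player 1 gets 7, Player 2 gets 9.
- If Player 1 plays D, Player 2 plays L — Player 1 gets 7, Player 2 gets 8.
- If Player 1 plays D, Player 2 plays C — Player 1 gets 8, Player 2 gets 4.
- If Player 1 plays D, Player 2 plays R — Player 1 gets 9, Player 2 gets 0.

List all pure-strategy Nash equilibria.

This game has no pure Nash equilibrium.

For each strategy profile, look for a profitable unilateral deviation.
(U, L): Player 2 can switch to C (0 → 7). Not NE.
(U, C): Player 1 can switch to D (0 → 8). Not NE.
(U, R): Player 1 can switch to D (7 → 9). Not NE.
(D, L): Player 1 can switch to U (7 → 8). Not NE.
(D, C): Player 2 can switch to L (4 → 8). Not NE.
(D, R): Player 2 can switch to L (0 → 8). Not NE.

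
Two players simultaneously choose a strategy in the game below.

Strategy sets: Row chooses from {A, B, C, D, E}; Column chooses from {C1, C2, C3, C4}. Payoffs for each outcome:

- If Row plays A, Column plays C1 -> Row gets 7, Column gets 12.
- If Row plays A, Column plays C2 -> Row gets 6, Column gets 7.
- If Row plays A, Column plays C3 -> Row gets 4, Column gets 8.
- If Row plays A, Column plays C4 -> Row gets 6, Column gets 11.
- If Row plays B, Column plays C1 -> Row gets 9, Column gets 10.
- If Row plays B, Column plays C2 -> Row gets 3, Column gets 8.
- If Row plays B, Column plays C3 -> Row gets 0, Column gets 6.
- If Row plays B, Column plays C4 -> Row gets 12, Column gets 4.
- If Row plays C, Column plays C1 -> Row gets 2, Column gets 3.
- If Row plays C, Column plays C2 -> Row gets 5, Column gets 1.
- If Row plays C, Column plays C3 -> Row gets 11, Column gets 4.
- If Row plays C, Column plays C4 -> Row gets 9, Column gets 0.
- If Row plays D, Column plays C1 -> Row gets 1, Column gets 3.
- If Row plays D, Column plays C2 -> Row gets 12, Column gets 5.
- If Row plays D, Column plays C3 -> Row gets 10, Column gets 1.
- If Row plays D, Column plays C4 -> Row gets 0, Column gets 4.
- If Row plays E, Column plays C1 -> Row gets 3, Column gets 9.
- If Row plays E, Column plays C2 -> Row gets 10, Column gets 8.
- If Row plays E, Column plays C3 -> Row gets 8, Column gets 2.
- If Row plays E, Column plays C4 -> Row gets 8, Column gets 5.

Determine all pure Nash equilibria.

Pure-strategy Nash equilibria: (B, C1); (C, C3); (D, C2)

(A, C1): Row can switch to B (7 → 9). Not NE.
(A, C2): Row can switch to D (6 → 12). Not NE.
(A, C3): Row can switch to C (4 → 11). Not NE.
(A, C4): Row can switch to B (6 → 12). Not NE.
(B, C1): Row gets 9, best alternative 7; Column gets 10, best alternative 8. No profitable deviation — NE.
(B, C2): Row can switch to A (3 → 6). Not NE.
(B, C3): Row can switch to A (0 → 4). Not NE.
(C, C3): Row gets 11, best alternative 10; Column gets 4, best alternative 3. No profitable deviation — NE.
(D, C2): Row gets 12, best alternative 10; Column gets 5, best alternative 4. No profitable deviation — NE.
(The remaining 11 profiles each have a profitable deviation by the same check.)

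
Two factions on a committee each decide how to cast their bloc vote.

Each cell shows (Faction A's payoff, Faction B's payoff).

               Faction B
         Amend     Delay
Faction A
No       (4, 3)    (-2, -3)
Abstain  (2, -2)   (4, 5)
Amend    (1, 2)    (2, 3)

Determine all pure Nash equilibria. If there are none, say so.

The pure Nash equilibria are (No, Amend); (Abstain, Delay).

For each strategy profile, look for a profitable unilateral deviation.
(No, Amend): Faction A gets 4, best alternative 2; Faction B gets 3, best alternative -3. No profitable deviation — NE.
(No, Delay): Faction A can switch to Abstain (-2 → 4). Not NE.
(Abstain, Amend): Faction A can switch to No (2 → 4). Not NE.
(Abstain, Delay): Faction A gets 4, best alternative 2; Faction B gets 5, best alternative -2. No profitable deviation — NE.
(Amend, Amend): Faction A can switch to No (1 → 4). Not NE.
(Amend, Delay): Faction A can switch to Abstain (2 → 4). Not NE.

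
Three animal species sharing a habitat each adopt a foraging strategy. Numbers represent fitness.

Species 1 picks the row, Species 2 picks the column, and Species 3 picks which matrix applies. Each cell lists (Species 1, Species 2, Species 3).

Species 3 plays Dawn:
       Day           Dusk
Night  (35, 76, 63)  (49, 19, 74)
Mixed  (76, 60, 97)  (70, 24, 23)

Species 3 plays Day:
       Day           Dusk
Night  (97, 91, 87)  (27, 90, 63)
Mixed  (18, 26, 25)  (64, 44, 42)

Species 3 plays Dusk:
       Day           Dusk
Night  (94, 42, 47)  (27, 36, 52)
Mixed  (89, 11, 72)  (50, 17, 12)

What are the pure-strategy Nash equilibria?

(Night, Day, Day); (Mixed, Day, Dawn); (Mixed, Dusk, Day)

(Night, Day, Dawn): Species 1 can switch to Mixed (35 → 76). Not NE.
(Night, Day, Day): Species 1 gets 97, best alternative 18; Species 2 gets 91, best alternative 90; Species 3 gets 87, best alternative 63. No profitable deviation — NE.
(Night, Day, Dusk): Species 3 can switch to Dawn (47 → 63). Not NE.
(Night, Dusk, Dawn): Species 1 can switch to Mixed (49 → 70). Not NE.
(Night, Dusk, Day): Species 1 can switch to Mixed (27 → 64). Not NE.
(Night, Dusk, Dusk): Species 1 can switch to Mixed (27 → 50). Not NE.
(Mixed, Day, Dawn): Species 1 gets 76, best alternative 35; Species 2 gets 60, best alternative 24; Species 3 gets 97, best alternative 72. No profitable deviation — NE.
(Mixed, Day, Day): Species 1 can switch to Night (18 → 97). Not NE.
(Mixed, Day, Dusk): Species 1 can switch to Night (89 → 94). Not NE.
(Mixed, Dusk, Dawn): Species 2 can switch to Day (24 → 60). Not NE.
(Mixed, Dusk, Day): Species 1 gets 64, best alternative 27; Species 2 gets 44, best alternative 26; Species 3 gets 42, best alternative 23. No profitable deviation — NE.
(Mixed, Dusk, Dusk): Species 3 can switch to Dawn (12 → 23). Not NE.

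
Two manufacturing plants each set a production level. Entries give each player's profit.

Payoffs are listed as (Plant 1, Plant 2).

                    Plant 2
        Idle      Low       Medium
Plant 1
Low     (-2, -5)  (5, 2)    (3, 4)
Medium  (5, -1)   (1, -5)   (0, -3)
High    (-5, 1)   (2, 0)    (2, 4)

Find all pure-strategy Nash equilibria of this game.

(Low, Idle): Plant 1 can switch to Medium (-2 → 5). Not NE.
(Low, Low): Plant 2 can switch to Medium (2 → 4). Not NE.
(Low, Medium): Plant 1 gets 3, best alternative 2; Plant 2 gets 4, best alternative 2. No profitable deviation — NE.
(Medium, Idle): Plant 1 gets 5, best alternative -2; Plant 2 gets -1, best alternative -3. No profitable deviation — NE.
(Medium, Low): Plant 1 can switch to Low (1 → 5). Not NE.
(Medium, Medium): Plant 1 can switch to Low (0 → 3). Not NE.
(High, Idle): Plant 1 can switch to Low (-5 → -2). Not NE.
(High, Low): Plant 1 can switch to Low (2 → 5). Not NE.
(The remaining 1 profile has a profitable deviation by the same check.)

The pure Nash equilibria are (Low, Medium); (Medium, Idle).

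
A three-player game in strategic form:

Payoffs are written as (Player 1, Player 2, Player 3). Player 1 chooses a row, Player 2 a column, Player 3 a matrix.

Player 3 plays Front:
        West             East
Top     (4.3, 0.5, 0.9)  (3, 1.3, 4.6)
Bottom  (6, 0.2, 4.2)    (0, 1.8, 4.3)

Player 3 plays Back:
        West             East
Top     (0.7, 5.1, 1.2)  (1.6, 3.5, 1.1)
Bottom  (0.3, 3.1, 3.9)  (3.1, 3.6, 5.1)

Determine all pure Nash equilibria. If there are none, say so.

Player 1 against (West, Front): payoffs 4.3, 6 → best response Bottom.
Player 1 against (West, Back): payoffs 0.7, 0.3 → best response Top.
Player 1 against (East, Front): payoffs 3, 0 → best response Top.
Player 1 against (East, Back): payoffs 1.6, 3.1 → best response Bottom.
Player 2 against (Top, Front): payoffs 0.5, 1.3 → best response East.
Player 2 against (Top, Back): payoffs 5.1, 3.5 → best response West.
Player 2 against (Bottom, Front): payoffs 0.2, 1.8 → best response East.
Player 2 against (Bottom, Back): payoffs 3.1, 3.6 → best response East.
Player 3 against (Top, West): payoffs 0.9, 1.2 → best response Back.
Player 3 against (Top, East): payoffs 4.6, 1.1 → best response Front.
Player 3 against (Bottom, West): payoffs 4.2, 3.9 → best response Front.
Player 3 against (Bottom, East): payoffs 4.3, 5.1 → best response Back.
Mutual best responses: (Top, West, Back); (Top, East, Front); (Bottom, East, Back).

(Top, West, Back); (Top, East, Front); (Bottom, East, Back)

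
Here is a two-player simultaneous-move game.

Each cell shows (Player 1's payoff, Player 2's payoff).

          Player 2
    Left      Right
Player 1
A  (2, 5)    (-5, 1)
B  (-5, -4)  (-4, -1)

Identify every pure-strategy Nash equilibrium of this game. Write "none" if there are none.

For each player, find the best response to each opponent profile; mutual best responses are the pure NE.
Player 1 against Left: payoffs 2, -5 → best response A.
Player 1 against Right: payoffs -5, -4 → best response B.
Player 2 against A: payoffs 5, 1 → best response Left.
Player 2 against B: payoffs -4, -1 → best response Right.
Mutual best responses: (A, Left); (B, Right).

(A, Left), (B, Right)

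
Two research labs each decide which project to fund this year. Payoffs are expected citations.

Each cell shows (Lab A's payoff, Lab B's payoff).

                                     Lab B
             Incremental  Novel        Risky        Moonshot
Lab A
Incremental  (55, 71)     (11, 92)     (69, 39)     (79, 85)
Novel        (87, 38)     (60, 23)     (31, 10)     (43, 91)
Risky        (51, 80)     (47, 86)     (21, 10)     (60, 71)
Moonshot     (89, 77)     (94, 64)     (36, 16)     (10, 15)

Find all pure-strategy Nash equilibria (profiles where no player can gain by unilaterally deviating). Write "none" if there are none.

Mark each player's best response to every combination of opponents' strategies; a profile where every player is best-responding is a pure Nash equilibrium.
Lab A against Incremental: payoffs 55, 87, 51, 89 → best response Moonshot.
Lab A against Novel: payoffs 11, 60, 47, 94 → best response Moonshot.
Lab A against Risky: payoffs 69, 31, 21, 36 → best response Incremental.
Lab A against Moonshot: payoffs 79, 43, 60, 10 → best response Incremental.
Lab B against Incremental: payoffs 71, 92, 39, 85 → best response Novel.
Lab B against Novel: payoffs 38, 23, 10, 91 → best response Moonshot.
Lab B against Risky: payoffs 80, 86, 10, 71 → best response Novel.
Lab B against Moonshot: payoffs 77, 64, 16, 15 → best response Incremental.
Mutual best responses: (Moonshot, Incremental).

(Moonshot, Incremental)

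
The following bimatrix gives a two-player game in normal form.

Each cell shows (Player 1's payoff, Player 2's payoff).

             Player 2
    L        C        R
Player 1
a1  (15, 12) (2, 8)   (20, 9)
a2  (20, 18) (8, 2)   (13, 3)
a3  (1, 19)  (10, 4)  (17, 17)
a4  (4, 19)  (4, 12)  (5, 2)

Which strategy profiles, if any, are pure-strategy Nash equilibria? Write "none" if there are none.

The unique pure-strategy Nash equilibrium is (a2, L).

(a1, L): Player 1 can switch to a2 (15 → 20). Not NE.
(a1, C): Player 1 can switch to a2 (2 → 8). Not NE.
(a1, R): Player 2 can switch to L (9 → 12). Not NE.
(a2, L): Player 1 gets 20, best alternative 15; Player 2 gets 18, best alternative 3. No profitable deviation — NE.
(a2, C): Player 1 can switch to a3 (8 → 10). Not NE.
(a2, R): Player 1 can switch to a1 (13 → 20). Not NE.
(a3, L): Player 1 can switch to a1 (1 → 15). Not NE.
(a3, C): Player 2 can switch to L (4 → 19). Not NE.
(a3, R): Player 1 can switch to a1 (17 → 20). Not NE.
(The remaining 3 profiles each have a profitable deviation by the same check.)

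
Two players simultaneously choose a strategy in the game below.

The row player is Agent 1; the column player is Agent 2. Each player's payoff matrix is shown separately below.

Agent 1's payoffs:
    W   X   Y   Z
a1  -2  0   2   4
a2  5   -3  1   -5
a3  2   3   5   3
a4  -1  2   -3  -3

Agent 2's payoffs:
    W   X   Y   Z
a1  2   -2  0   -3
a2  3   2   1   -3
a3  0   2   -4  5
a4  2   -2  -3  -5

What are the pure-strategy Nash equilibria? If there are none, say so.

(a1, W): Agent 1 can switch to a2 (-2 → 5). Not NE.
(a1, X): Agent 1 can switch to a3 (0 → 3). Not NE.
(a1, Y): Agent 1 can switch to a3 (2 → 5). Not NE.
(a1, Z): Agent 2 can switch to W (-3 → 2). Not NE.
(a2, W): Agent 1 gets 5, best alternative 2; Agent 2 gets 3, best alternative 2. No profitable deviation — NE.
(a2, X): Agent 1 can switch to a1 (-3 → 0). Not NE.
(a2, Y): Agent 1 can switch to a1 (1 → 2). Not NE.
(The remaining 9 profiles each have a profitable deviation by the same check.)

The unique pure-strategy Nash equilibrium is (a2, W).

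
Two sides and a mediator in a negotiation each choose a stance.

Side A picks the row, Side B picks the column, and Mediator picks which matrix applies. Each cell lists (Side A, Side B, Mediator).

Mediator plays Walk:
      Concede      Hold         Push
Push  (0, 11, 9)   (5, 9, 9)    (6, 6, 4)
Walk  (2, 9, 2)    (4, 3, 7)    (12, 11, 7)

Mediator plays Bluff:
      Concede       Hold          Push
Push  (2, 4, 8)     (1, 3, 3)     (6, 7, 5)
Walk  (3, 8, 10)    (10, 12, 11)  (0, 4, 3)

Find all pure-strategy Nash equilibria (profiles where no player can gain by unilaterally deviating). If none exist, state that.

Side A against (Concede, Walk): payoffs 0, 2 → best response Walk.
Side A against (Concede, Bluff): payoffs 2, 3 → best response Walk.
Side A against (Hold, Walk): payoffs 5, 4 → best response Push.
Side A against (Hold, Bluff): payoffs 1, 10 → best response Walk.
Side A against (Push, Walk): payoffs 6, 12 → best response Walk.
Side A against (Push, Bluff): payoffs 6, 0 → best response Push.
Side B against (Push, Walk): payoffs 11, 9, 6 → best response Concede.
Side B against (Push, Bluff): payoffs 4, 3, 7 → best response Push.
Side B against (Walk, Walk): payoffs 9, 3, 11 → best response Push.
Side B against (Walk, Bluff): payoffs 8, 12, 4 → best response Hold.
Mediator against (Push, Concede): payoffs 9, 8 → best response Walk.
Mediator against (Push, Hold): payoffs 9, 3 → best response Walk.
Mediator against (Push, Push): payoffs 4, 5 → best response Bluff.
Mediator against (Walk, Concede): payoffs 2, 10 → best response Bluff.
Mediator against (Walk, Hold): payoffs 7, 11 → best response Bluff.
Mediator against (Walk, Push): payoffs 7, 3 → best response Walk.
Mutual best responses: (Push, Push, Bluff); (Walk, Hold, Bluff); (Walk, Push, Walk).

The pure Nash equilibria are (Push, Push, Bluff), (Walk, Hold, Bluff), (Walk, Push, Walk).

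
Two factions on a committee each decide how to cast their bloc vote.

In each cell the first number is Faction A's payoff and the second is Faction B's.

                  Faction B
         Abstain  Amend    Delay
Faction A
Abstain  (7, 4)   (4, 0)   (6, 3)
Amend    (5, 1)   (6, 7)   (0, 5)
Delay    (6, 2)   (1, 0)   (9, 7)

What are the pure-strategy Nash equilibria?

(Abstain, Abstain), (Amend, Amend), (Delay, Delay)

For each strategy profile, look for a profitable unilateral deviation.
(Abstain, Abstain): Faction A gets 7, best alternative 6; Faction B gets 4, best alternative 3. No profitable deviation — NE.
(Abstain, Amend): Faction A can switch to Amend (4 → 6). Not NE.
(Abstain, Delay): Faction A can switch to Delay (6 → 9). Not NE.
(Amend, Abstain): Faction A can switch to Abstain (5 → 7). Not NE.
(Amend, Amend): Faction A gets 6, best alternative 4; Faction B gets 7, best alternative 5. No profitable deviation — NE.
(Amend, Delay): Faction A can switch to Abstain (0 → 6). Not NE.
(Delay, Abstain): Faction A can switch to Abstain (6 → 7). Not NE.
(Delay, Amend): Faction A can switch to Abstain (1 → 4). Not NE.
(Delay, Delay): Faction A gets 9, best alternative 6; Faction B gets 7, best alternative 2. No profitable deviation — NE.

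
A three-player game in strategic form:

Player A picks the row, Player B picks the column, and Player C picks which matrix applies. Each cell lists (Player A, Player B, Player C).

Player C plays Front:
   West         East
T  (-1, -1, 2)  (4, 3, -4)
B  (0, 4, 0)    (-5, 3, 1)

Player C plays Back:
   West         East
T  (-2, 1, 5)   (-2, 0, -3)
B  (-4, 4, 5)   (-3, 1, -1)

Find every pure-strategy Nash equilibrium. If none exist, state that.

Pure NE: (T, West, Back)

Check each profile: it is a Nash equilibrium iff no player can strictly gain by switching unilaterally.
(T, West, Front): Player A can switch to B (-1 → 0). Not NE.
(T, West, Back): Player A gets -2, best alternative -4; Player B gets 1, best alternative 0; Player C gets 5, best alternative 2. No profitable deviation — NE.
(T, East, Front): Player C can switch to Back (-4 → -3). Not NE.
(T, East, Back): Player B can switch to West (0 → 1). Not NE.
(B, West, Front): Player C can switch to Back (0 → 5). Not NE.
(B, West, Back): Player A can switch to T (-4 → -2). Not NE.
(B, East, Front): Player A can switch to T (-5 → 4). Not NE.
(B, East, Back): Player A can switch to T (-3 → -2). Not NE.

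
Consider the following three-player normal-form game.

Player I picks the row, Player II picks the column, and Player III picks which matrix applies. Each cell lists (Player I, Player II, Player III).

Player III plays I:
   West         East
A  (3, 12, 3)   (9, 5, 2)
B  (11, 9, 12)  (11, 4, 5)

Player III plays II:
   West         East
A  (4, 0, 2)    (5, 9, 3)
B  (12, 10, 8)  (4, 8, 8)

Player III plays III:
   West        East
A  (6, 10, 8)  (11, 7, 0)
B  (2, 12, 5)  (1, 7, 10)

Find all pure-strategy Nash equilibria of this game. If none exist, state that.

(A, West, III) and (A, East, II) and (B, West, I)

Check each profile: it is a Nash equilibrium iff no player can strictly gain by switching unilaterally.
(A, West, I): Player I can switch to B (3 → 11). Not NE.
(A, West, II): Player I can switch to B (4 → 12). Not NE.
(A, West, III): Player I gets 6, best alternative 2; Player II gets 10, best alternative 7; Player III gets 8, best alternative 3. No profitable deviation — NE.
(A, East, I): Player I can switch to B (9 → 11). Not NE.
(A, East, II): Player I gets 5, best alternative 4; Player II gets 9, best alternative 0; Player III gets 3, best alternative 2. No profitable deviation — NE.
(A, East, III): Player II can switch to West (7 → 10). Not NE.
(B, West, I): Player I gets 11, best alternative 3; Player II gets 9, best alternative 4; Player III gets 12, best alternative 8. No profitable deviation — NE.
(B, West, II): Player III can switch to I (8 → 12). Not NE.
(B, West, III): Player I can switch to A (2 → 6). Not NE.
(B, East, I): Player II can switch to West (4 → 9). Not NE.
(B, East, II): Player I can switch to A (4 → 5). Not NE.
(The remaining 1 profile has a profitable deviation by the same check.)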